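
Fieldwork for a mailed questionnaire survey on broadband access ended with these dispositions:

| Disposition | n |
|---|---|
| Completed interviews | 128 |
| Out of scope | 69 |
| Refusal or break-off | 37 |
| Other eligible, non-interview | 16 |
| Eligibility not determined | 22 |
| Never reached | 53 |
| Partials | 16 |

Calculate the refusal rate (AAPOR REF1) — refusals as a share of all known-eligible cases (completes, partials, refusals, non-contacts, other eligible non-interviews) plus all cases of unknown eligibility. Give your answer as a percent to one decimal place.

13.6%

Top: 37
Denom: 128 + 16 + 37 + 53 + 16 + 22 = 272
REF1 = 37 / 272 = 0.1360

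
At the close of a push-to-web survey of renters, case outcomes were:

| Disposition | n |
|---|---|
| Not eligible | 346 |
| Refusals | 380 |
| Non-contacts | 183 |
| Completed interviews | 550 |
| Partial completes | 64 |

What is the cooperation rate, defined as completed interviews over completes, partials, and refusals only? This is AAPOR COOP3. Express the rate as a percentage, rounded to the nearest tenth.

Top: 550
Denom: 550 + 64 + 380 = 994
COOP3 = 550 / 994 = 0.5533

55.3%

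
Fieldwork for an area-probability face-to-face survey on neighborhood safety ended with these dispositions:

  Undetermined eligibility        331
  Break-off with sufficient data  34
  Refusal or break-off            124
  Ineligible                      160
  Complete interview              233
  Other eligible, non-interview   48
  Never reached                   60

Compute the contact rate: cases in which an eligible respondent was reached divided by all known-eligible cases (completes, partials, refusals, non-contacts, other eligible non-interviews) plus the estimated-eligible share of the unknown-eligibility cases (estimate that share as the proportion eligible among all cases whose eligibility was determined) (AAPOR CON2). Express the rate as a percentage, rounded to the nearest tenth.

Top → 233 + 34 + 124 + 48 = 439
Eligible (known) → 233 + 34 + 124 + 60 + 48 = 499
e = 499 / (499 + 160) = 499 / 659 = 0.7572
Eligible share of unknowns → 0.7572 × 331 = 250.63
Denom → 499 + 250.63 = 749.63
CON2 = 439 / 749.63 = 0.5856

58.6%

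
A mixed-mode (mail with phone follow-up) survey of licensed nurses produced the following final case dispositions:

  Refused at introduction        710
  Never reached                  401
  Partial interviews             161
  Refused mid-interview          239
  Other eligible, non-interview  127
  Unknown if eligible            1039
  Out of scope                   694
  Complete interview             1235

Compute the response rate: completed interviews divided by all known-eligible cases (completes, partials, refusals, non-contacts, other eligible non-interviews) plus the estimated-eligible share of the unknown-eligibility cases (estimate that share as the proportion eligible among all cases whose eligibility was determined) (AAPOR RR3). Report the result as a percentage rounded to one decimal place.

33.3%

Refusals = 710 + 239 = 949
Numerator = 1235
Known eligible = 1235 + 161 + 949 + 401 + 127 = 2873
e = 2873 / (2873 + 694) = 2873 / 3567 = 0.8054
Eligible share of unknowns = 0.8054 × 1039 = 836.81
Base = 2873 + 836.81 = 3709.81
RR3 = 1235 / 3709.81 = 0.3329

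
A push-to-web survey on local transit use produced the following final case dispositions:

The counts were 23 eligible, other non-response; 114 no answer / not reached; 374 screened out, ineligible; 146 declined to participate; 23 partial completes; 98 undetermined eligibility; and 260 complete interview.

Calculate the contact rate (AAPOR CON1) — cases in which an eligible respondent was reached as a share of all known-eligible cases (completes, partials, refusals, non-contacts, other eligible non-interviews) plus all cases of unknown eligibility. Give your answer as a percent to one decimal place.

68.1%

Num = 260 + 23 + 146 + 23 = 452
Denom = 260 + 23 + 146 + 114 + 23 + 98 = 664
CON1 = 452 / 664 = 0.6807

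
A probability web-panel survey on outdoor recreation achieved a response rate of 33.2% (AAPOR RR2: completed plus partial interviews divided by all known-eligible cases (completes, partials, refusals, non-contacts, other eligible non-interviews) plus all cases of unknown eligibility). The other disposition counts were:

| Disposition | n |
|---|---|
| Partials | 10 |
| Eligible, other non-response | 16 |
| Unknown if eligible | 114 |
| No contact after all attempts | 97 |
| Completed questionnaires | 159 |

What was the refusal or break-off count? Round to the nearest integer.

Top: 159 + 10 = 169
RR2 = 169 / D = 0.332
D = 169 / 0.332 = 509.0
Rest of base = 396
refusal or break-off = 509.0 − 396 ≈ 113

113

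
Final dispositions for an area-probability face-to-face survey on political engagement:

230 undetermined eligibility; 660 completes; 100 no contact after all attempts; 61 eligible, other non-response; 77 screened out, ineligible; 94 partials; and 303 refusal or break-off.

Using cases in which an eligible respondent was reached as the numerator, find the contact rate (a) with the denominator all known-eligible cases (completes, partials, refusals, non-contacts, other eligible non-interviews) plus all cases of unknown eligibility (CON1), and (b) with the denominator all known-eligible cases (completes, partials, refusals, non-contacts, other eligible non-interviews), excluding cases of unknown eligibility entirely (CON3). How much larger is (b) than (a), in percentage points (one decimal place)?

14.6

Num → 660 + 94 + 303 + 61 = 1118
Base → 660 + 94 + 303 + 100 + 61 + 230 = 1448
CON1 = 1118 / 1448 = 0.7721
Base → 660 + 94 + 303 + 100 + 61 = 1218
CON3 = 1118 / 1218 = 0.9179
Difference = 91.79 − 77.21 = 14.58 percentage points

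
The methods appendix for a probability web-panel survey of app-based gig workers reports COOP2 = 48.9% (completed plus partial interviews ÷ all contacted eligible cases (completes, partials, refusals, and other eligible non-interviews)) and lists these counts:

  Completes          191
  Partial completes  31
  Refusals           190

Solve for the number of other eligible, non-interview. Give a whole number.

42

Top → 191 + 31 = 222
COOP2 = 222 / D = 0.489
D = 222 / 0.489 = 454.0
Rest of base = 412
other eligible, non-interview = 454.0 − 412 ≈ 42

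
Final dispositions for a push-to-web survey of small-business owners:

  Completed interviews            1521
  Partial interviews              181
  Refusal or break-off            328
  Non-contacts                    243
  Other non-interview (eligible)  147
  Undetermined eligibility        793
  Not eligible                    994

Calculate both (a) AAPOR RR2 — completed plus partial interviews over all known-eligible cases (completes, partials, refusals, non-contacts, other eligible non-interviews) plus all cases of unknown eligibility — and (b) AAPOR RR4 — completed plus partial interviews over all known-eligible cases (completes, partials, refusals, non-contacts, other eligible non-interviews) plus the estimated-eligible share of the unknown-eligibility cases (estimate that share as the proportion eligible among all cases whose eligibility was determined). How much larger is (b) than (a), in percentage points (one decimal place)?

Num: 1521 + 181 = 1702
Base: 1521 + 181 + 328 + 243 + 147 + 793 = 3213
RR2 = 1702 / 3213 = 0.5297
Known eligible: 1521 + 181 + 328 + 243 + 147 = 2420
e = 2420 / (2420 + 994) = 2420 / 3414 = 0.7088
Estimated eligible among unknowns: 0.7088 × 793 = 562.08
Base: 2420 + 562.08 = 2982.08
RR4 = 1702 / 2982.08 = 0.5707
Difference = 57.07 − 52.97 = 4.10 percentage points

4.1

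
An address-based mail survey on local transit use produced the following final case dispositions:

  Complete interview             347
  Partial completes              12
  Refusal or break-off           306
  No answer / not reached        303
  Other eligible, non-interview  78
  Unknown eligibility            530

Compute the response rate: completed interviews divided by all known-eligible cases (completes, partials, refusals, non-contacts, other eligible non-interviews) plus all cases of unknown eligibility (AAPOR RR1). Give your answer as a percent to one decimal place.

22.0%

Num → 347
Denom → 347 + 12 + 306 + 303 + 78 + 530 = 1576
RR1 = 347 / 1576 = 0.2202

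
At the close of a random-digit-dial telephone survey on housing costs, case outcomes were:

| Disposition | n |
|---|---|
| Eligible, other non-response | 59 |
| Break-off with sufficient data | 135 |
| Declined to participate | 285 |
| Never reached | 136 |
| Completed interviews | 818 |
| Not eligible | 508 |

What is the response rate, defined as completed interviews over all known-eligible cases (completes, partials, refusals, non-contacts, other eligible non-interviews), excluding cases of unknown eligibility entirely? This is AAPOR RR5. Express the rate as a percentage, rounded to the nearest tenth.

57.1%

Numerator → 818
Base → 818 + 135 + 285 + 136 + 59 = 1433
RR5 = 818 / 1433 = 0.5708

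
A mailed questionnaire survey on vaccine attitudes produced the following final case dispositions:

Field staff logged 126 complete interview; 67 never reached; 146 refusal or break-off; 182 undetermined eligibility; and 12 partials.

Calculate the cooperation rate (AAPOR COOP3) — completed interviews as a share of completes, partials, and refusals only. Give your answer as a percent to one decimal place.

44.4%

Num = 126
Denom = 126 + 12 + 146 = 284
COOP3 = 126 / 284 = 0.4437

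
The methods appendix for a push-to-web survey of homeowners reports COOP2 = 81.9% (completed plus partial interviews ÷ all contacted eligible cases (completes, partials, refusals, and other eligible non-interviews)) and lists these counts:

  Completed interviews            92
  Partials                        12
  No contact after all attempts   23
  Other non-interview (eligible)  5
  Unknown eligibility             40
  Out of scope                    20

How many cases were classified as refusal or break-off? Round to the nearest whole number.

Numerator = 92 + 12 = 104
COOP2 = 104 / D = 0.819
D = 104 / 0.819 = 127.0
Rest of base = 109
refusal or break-off = 127.0 − 109 ≈ 18

18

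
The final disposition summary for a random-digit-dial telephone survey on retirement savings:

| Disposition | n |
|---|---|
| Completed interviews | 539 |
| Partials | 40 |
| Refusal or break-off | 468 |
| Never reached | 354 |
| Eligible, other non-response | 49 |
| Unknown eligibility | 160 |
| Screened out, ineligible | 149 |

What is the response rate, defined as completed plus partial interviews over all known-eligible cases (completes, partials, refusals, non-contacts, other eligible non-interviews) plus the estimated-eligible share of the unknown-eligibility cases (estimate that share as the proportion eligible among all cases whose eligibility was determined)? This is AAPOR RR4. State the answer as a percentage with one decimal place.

36.3%

Numerator = 539 + 40 = 579
Determined eligible = 539 + 40 + 468 + 354 + 49 = 1450
e = 1450 / (1450 + 149) = 1450 / 1599 = 0.9068
Eligible share of unknowns = 0.9068 × 160 = 145.09
Base = 1450 + 145.09 = 1595.09
RR4 = 579 / 1595.09 = 0.3630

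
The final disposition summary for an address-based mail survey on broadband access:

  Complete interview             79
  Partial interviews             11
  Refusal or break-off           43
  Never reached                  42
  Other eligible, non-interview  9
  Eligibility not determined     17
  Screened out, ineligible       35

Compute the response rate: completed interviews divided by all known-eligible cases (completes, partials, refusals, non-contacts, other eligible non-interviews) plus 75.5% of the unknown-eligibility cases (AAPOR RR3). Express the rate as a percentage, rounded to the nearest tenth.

Numerator = 79
Known eligible = 79 + 11 + 43 + 42 + 9 = 184
Estimated eligible among unknowns = 0.7550 × 17 = 12.84
Denom = 184 + 12.84 = 196.84
RR3 = 79 / 196.84 = 0.4013

40.1%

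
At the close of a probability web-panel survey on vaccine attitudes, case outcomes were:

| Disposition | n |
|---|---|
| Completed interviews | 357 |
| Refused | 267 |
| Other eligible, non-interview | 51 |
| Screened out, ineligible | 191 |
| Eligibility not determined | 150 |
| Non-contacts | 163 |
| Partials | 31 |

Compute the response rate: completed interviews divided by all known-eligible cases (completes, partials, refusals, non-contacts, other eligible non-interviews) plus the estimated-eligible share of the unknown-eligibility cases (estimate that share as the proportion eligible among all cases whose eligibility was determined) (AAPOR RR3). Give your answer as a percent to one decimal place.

36.0%

Top → 357
Known eligible → 357 + 31 + 267 + 163 + 51 = 869
e = 869 / (869 + 191) = 869 / 1060 = 0.8198
e × U → 0.8198 × 150 = 122.97
Denominator → 869 + 122.97 = 991.97
RR3 = 357 / 991.97 = 0.3599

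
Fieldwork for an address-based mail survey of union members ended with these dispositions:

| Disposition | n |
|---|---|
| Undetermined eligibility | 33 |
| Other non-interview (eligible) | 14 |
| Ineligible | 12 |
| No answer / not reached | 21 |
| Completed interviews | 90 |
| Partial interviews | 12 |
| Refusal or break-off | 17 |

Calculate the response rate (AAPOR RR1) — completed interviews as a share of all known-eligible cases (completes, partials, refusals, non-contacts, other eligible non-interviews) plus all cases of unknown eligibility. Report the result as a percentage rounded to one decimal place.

Top = 90
Denom = 90 + 12 + 17 + 21 + 14 + 33 = 187
RR1 = 90 / 187 = 0.4813

48.1%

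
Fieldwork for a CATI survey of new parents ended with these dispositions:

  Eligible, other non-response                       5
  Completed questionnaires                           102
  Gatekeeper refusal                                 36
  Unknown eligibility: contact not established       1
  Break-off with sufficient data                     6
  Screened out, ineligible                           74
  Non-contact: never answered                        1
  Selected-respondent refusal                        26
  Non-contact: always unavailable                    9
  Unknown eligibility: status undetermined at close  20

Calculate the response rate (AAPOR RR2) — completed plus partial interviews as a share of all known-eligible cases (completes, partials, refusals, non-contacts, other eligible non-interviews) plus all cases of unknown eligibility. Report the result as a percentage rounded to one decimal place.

52.4%

Refusals = 36 + 26 = 62
Non-contacts = 1 + 9 = 10
Eligibility not determined = 1 + 20 = 21
Numerator: 102 + 6 = 108
Base: 102 + 6 + 62 + 10 + 5 + 21 = 206
RR2 = 108 / 206 = 0.5243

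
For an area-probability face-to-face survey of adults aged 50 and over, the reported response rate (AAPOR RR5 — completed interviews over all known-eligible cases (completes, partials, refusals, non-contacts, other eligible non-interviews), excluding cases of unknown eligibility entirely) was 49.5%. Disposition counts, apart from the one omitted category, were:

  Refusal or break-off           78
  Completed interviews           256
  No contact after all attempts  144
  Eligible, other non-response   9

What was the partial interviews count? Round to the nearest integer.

RR5 = 256 / D = 0.495
D = 256 / 0.495 = 517.2
Other denominator terms total 487
partial interviews = 517.2 − 487 ≈ 30

30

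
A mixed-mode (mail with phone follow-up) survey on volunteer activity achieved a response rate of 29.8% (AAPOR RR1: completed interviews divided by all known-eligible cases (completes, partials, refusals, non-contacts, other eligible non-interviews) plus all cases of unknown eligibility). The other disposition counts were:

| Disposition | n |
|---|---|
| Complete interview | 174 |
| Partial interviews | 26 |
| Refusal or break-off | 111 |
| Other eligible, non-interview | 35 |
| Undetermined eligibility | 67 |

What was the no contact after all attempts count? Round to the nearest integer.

171

RR1 = 174 / D = 0.298
D = 174 / 0.298 = 583.9
Rest of base = 413
no contact after all attempts = 583.9 − 413 ≈ 171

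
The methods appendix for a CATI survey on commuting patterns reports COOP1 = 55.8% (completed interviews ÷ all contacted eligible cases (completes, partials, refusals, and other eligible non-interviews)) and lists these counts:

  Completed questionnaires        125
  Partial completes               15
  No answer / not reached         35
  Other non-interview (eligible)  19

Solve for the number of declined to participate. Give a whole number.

65

COOP1 = 125 / D = 0.558
D = 125 / 0.558 = 224.0
Rest of base = 159
declined to participate = 224.0 − 159 ≈ 65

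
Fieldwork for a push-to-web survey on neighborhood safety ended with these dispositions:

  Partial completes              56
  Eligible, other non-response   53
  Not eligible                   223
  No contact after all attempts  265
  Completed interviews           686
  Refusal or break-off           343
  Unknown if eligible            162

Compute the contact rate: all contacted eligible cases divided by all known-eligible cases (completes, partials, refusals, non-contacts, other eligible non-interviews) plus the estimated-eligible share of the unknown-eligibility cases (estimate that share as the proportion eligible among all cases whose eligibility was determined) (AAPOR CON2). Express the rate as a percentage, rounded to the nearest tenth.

Top: 686 + 56 + 343 + 53 = 1138
Known eligible: 686 + 56 + 343 + 265 + 53 = 1403
e = 1403 / (1403 + 223) = 1403 / 1626 = 0.8629
Eligible share of unknowns: 0.8629 × 162 = 139.79
Base: 1403 + 139.79 = 1542.79
CON2 = 1138 / 1542.79 = 0.7376

73.8%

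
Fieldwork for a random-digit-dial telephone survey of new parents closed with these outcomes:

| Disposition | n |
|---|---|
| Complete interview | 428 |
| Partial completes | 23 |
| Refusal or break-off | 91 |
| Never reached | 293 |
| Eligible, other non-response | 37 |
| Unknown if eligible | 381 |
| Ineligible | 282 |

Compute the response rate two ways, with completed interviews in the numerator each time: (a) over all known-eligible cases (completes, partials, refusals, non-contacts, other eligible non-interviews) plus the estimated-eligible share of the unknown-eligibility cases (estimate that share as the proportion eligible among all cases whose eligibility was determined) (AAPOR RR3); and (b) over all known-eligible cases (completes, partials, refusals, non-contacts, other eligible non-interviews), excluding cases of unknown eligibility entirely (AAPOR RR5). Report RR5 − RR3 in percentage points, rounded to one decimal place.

12.2

Top = 428
Determined eligible = 428 + 23 + 91 + 293 + 37 = 872
e = 872 / (872 + 282) = 872 / 1154 = 0.7556
e × U = 0.7556 × 381 = 287.88
Denom = 872 + 287.88 = 1159.88
RR3 = 428 / 1159.88 = 0.3690
Denom = 428 + 23 + 91 + 293 + 37 = 872
RR5 = 428 / 872 = 0.4908
Difference = 49.08 − 36.90 = 12.18 percentage points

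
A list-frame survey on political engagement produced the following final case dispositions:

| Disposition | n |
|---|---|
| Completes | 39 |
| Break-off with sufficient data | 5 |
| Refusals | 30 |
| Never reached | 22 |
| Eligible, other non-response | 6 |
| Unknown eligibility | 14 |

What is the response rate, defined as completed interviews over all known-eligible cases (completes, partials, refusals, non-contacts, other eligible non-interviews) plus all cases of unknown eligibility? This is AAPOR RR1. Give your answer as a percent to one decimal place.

33.6%

Num = 39
Base = 39 + 5 + 30 + 22 + 6 + 14 = 116
RR1 = 39 / 116 = 0.3362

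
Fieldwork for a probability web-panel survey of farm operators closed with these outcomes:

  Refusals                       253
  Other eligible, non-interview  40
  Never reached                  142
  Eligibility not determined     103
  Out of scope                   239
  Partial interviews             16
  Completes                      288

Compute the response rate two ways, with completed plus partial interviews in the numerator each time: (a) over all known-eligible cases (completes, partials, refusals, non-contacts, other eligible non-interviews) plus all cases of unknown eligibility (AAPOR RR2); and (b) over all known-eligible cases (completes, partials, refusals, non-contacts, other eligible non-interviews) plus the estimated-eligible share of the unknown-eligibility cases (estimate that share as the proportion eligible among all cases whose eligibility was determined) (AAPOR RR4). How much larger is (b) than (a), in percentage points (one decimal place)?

Top: 288 + 16 = 304
Denom: 288 + 16 + 253 + 142 + 40 + 103 = 842
RR2 = 304 / 842 = 0.3610
Known eligible: 288 + 16 + 253 + 142 + 40 = 739
e = 739 / (739 + 239) = 739 / 978 = 0.7556
Eligible share of unknowns: 0.7556 × 103 = 77.83
Denom: 739 + 77.83 = 816.83
RR4 = 304 / 816.83 = 0.3722
Difference = 37.22 − 36.10 = 1.12 percentage points

1.1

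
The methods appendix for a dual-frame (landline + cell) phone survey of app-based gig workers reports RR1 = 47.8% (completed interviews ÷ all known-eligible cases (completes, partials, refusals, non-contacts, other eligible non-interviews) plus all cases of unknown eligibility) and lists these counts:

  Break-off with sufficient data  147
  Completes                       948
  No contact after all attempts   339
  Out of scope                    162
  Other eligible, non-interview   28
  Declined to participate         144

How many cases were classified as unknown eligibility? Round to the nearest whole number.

RR1 = 948 / D = 0.478
D = 948 / 0.478 = 1983.3
Rest of base = 1606
unknown eligibility = 1983.3 − 1606 ≈ 377

377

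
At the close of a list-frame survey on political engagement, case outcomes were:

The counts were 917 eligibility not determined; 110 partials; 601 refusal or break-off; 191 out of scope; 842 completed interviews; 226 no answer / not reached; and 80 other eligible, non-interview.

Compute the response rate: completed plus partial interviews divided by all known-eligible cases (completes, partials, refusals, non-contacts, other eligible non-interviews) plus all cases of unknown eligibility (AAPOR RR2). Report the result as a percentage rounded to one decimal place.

Numerator: 842 + 110 = 952
Base: 842 + 110 + 601 + 226 + 80 + 917 = 2776
RR2 = 952 / 2776 = 0.3429

34.3%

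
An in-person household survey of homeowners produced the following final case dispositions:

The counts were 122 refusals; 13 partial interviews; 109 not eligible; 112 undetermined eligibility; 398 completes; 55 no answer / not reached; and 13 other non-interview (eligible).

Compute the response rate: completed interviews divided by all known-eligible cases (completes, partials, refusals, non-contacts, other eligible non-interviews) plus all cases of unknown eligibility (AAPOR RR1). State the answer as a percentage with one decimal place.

55.8%

Numerator → 398
Base → 398 + 13 + 122 + 55 + 13 + 112 = 713
RR1 = 398 / 713 = 0.5582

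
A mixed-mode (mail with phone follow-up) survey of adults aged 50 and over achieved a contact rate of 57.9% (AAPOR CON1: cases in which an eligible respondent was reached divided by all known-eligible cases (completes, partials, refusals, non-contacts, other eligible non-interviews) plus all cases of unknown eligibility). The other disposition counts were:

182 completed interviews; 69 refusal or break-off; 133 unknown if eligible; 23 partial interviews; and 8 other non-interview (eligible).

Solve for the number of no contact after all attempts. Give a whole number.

72

Top: 182 + 23 + 69 + 8 = 282
CON1 = 282 / D = 0.579
D = 282 / 0.579 = 487.0
Remaining denominator categories sum to 415
no contact after all attempts = 487.0 − 415 ≈ 72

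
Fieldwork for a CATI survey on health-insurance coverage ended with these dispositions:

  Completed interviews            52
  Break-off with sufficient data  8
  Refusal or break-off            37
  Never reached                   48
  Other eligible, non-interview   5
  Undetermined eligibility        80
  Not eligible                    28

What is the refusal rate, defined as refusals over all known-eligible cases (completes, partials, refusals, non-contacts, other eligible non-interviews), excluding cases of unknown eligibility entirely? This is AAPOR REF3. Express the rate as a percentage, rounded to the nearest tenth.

Num: 37
Base: 52 + 8 + 37 + 48 + 5 = 150
REF3 = 37 / 150 = 0.2467

24.7%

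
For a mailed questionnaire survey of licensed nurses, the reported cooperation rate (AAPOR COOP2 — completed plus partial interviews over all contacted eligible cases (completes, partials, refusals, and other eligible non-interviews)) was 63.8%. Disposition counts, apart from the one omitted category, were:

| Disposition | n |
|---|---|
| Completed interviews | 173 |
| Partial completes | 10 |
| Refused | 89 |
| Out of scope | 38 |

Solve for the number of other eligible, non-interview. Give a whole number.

Top = 173 + 10 = 183
COOP2 = 183 / D = 0.638
D = 183 / 0.638 = 286.8
Rest of base = 272
other eligible, non-interview = 286.8 − 272 ≈ 15

15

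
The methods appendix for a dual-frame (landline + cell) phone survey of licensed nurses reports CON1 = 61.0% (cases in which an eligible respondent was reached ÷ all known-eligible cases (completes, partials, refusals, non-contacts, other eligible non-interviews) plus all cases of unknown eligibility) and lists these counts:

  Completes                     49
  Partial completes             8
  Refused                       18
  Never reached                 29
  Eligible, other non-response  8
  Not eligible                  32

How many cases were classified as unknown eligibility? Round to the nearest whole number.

24

Num: 49 + 8 + 18 + 8 = 83
CON1 = 83 / D = 0.610
D = 83 / 0.610 = 136.1
Remaining denominator categories sum to 112
unknown eligibility = 136.1 − 112 ≈ 24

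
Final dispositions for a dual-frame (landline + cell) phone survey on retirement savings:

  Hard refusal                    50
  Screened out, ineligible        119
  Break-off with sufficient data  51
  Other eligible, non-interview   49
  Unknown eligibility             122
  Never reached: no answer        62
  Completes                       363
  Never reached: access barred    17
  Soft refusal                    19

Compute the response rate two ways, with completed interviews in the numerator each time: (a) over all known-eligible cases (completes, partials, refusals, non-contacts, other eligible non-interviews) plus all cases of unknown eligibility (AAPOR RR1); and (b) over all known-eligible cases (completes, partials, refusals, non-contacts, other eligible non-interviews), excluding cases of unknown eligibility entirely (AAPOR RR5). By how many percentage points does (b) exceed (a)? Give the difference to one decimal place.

9.9

Refused = 50 + 19 = 69
Never reached = 62 + 17 = 79
Top → 363
Denom → 363 + 51 + 69 + 79 + 49 + 122 = 733
RR1 = 363 / 733 = 0.4952
Denom → 363 + 51 + 69 + 79 + 49 = 611
RR5 = 363 / 611 = 0.5941
Difference = 59.41 − 49.52 = 9.89 percentage points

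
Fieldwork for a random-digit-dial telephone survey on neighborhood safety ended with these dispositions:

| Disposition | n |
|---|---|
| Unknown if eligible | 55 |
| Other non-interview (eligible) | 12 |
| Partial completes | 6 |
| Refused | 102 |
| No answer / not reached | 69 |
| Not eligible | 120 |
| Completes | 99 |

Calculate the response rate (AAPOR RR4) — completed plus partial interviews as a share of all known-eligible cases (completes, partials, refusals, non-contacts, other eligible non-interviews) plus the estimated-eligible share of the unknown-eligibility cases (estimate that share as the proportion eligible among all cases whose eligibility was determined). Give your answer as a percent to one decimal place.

32.1%

Top: 99 + 6 = 105
Determined eligible: 99 + 6 + 102 + 69 + 12 = 288
e = 288 / (288 + 120) = 288 / 408 = 0.7059
Eligible share of unknowns: 0.7059 × 55 = 38.82
Base: 288 + 38.82 = 326.82
RR4 = 105 / 326.82 = 0.3213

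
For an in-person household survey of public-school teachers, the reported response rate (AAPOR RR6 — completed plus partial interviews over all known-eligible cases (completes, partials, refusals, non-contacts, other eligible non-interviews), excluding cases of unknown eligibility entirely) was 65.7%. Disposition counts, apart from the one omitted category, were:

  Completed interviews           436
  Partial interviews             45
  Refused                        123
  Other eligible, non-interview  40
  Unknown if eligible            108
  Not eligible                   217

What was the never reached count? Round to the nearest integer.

88

Top: 436 + 45 = 481
RR6 = 481 / D = 0.657
D = 481 / 0.657 = 732.1
Remaining denominator categories sum to 644
never reached = 732.1 − 644 ≈ 88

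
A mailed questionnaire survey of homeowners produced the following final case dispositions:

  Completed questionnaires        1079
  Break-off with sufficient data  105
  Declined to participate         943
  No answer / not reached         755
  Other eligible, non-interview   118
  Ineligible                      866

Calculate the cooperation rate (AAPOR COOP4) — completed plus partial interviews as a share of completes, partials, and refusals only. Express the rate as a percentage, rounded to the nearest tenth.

55.7%

Top → 1079 + 105 = 1184
Denominator → 1079 + 105 + 943 = 2127
COOP4 = 1184 / 2127 = 0.5567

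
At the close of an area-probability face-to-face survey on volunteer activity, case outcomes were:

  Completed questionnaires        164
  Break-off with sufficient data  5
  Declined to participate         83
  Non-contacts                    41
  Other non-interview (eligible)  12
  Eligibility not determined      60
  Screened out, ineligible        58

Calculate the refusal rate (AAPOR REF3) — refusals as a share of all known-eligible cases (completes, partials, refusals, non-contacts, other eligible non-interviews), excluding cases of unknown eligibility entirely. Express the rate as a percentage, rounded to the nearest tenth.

Num: 83
Denominator: 164 + 5 + 83 + 41 + 12 = 305
REF3 = 83 / 305 = 0.2721

27.2%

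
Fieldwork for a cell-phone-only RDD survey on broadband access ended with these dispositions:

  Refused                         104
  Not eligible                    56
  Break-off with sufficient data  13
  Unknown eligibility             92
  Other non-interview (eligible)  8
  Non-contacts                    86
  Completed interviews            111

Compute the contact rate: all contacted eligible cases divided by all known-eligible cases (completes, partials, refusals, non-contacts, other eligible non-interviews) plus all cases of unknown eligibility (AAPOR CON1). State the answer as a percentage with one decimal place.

Top = 111 + 13 + 104 + 8 = 236
Denom = 111 + 13 + 104 + 86 + 8 + 92 = 414
CON1 = 236 / 414 = 0.5700

57.0%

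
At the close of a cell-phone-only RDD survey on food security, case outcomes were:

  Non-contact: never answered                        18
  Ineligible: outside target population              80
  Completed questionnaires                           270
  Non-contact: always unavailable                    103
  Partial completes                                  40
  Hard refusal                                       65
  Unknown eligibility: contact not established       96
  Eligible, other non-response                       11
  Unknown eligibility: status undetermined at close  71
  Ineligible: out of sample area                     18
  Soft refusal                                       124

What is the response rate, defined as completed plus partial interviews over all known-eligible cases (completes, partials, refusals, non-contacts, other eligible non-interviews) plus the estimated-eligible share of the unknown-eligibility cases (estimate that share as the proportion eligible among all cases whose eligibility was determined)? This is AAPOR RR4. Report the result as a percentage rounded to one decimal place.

40.0%

Refusals = 65 + 124 = 189
No contact after all attempts = 18 + 103 = 121
Eligibility not determined = 96 + 71 = 167
Ineligible = 80 + 18 = 98
Top → 270 + 40 = 310
Known eligible → 270 + 40 + 189 + 121 + 11 = 631
e = 631 / (631 + 98) = 631 / 729 = 0.8656
Eligible share of unknowns → 0.8656 × 167 = 144.56
Denominator → 631 + 144.56 = 775.56
RR4 = 310 / 775.56 = 0.3997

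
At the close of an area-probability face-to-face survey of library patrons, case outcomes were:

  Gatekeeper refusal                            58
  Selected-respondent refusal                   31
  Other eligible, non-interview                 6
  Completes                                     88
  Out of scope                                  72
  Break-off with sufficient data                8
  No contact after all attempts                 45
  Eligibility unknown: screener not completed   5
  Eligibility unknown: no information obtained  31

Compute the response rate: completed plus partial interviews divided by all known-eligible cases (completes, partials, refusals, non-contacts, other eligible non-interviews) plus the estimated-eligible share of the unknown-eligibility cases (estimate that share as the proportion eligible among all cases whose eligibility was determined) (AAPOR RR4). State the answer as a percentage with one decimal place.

36.4%

Refused = 58 + 31 = 89
Unknown eligibility = 5 + 31 = 36
Numerator = 88 + 8 = 96
Determined eligible = 88 + 8 + 89 + 45 + 6 = 236
e = 236 / (236 + 72) = 236 / 308 = 0.7662
Estimated eligible among unknowns = 0.7662 × 36 = 27.58
Base = 236 + 27.58 = 263.58
RR4 = 96 / 263.58 = 0.3642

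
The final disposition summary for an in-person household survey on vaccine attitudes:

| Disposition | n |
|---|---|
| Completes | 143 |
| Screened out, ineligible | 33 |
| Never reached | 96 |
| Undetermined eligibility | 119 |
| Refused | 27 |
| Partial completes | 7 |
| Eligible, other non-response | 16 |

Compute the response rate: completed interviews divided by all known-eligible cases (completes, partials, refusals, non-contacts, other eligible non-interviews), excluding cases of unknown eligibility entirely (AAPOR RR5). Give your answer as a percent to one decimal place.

Top = 143
Base = 143 + 7 + 27 + 96 + 16 = 289
RR5 = 143 / 289 = 0.4948

49.5%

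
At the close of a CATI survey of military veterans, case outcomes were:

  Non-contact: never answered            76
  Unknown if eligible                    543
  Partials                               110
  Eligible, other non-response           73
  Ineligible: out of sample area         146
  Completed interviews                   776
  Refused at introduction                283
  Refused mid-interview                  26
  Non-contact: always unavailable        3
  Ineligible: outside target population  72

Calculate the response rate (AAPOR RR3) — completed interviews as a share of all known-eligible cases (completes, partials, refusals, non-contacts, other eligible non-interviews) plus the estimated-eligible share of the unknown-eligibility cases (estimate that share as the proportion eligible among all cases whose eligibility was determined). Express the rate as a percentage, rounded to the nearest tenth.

Declined to participate = 283 + 26 = 309
Never reached = 76 + 3 = 79
Not eligible = 72 + 146 = 218
Top: 776
Eligible (known): 776 + 110 + 309 + 79 + 73 = 1347
e = 1347 / (1347 + 218) = 1347 / 1565 = 0.8607
Estimated eligible among unknowns: 0.8607 × 543 = 467.36
Denom: 1347 + 467.36 = 1814.36
RR3 = 776 / 1814.36 = 0.4277

42.8%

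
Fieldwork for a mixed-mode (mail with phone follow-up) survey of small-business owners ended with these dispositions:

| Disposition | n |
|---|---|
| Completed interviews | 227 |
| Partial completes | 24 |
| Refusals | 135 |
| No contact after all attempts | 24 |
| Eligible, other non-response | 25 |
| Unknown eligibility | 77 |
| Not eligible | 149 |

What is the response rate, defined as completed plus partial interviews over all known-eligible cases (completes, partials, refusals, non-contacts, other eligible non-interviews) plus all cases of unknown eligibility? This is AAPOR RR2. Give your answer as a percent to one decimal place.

49.0%

Numerator: 227 + 24 = 251
Denominator: 227 + 24 + 135 + 24 + 25 + 77 = 512
RR2 = 251 / 512 = 0.4902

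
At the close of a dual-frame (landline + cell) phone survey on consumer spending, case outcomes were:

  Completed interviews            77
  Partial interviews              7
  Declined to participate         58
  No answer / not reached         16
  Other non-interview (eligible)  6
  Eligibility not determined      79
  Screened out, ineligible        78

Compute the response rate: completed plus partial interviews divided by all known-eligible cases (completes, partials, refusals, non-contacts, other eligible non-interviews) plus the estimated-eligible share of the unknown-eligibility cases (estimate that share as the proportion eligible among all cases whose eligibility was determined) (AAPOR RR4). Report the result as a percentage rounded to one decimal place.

Numerator → 77 + 7 = 84
Known eligible → 77 + 7 + 58 + 16 + 6 = 164
e = 164 / (164 + 78) = 164 / 242 = 0.6777
e × U → 0.6777 × 79 = 53.54
Denominator → 164 + 53.54 = 217.54
RR4 = 84 / 217.54 = 0.3861

38.6%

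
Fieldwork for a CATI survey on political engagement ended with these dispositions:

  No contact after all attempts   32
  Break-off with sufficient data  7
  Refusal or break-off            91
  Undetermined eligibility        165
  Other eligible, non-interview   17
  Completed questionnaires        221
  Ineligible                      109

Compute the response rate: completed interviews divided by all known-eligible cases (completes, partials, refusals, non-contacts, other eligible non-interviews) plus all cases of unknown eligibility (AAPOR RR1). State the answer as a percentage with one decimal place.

41.5%

Numerator = 221
Denominator = 221 + 7 + 91 + 32 + 17 + 165 = 533
RR1 = 221 / 533 = 0.4146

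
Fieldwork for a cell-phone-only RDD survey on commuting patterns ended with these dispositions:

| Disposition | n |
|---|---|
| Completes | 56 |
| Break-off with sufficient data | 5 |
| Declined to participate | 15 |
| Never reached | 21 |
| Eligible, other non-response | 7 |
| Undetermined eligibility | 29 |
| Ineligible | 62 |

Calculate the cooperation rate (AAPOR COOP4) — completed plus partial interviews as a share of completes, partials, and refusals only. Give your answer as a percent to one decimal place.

80.3%

Top = 56 + 5 = 61
Denom = 56 + 5 + 15 = 76
COOP4 = 61 / 76 = 0.8026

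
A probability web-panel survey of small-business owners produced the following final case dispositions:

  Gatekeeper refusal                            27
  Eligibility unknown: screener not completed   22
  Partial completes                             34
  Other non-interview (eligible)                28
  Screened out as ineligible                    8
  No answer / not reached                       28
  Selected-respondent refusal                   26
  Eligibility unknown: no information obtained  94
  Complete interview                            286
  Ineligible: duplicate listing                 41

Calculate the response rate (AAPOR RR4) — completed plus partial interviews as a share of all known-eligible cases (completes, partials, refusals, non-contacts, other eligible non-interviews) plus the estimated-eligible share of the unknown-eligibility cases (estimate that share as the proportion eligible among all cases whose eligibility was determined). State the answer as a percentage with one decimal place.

60.0%

Refused = 27 + 26 = 53
Undetermined eligibility = 22 + 94 = 116
Screened out, ineligible = 8 + 41 = 49
Num: 286 + 34 = 320
Known eligible: 286 + 34 + 53 + 28 + 28 = 429
e = 429 / (429 + 49) = 429 / 478 = 0.8975
e × U: 0.8975 × 116 = 104.11
Denom: 429 + 104.11 = 533.11
RR4 = 320 / 533.11 = 0.6003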